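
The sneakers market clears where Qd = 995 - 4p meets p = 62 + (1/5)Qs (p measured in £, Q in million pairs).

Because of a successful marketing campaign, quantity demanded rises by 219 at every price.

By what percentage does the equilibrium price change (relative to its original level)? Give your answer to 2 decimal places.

Initially, 995 - 4p = 5p - 310, so 1305 = 9p and p = 145, Q = 415.
After the shift, demand is Qd = 1214 - 4p and supply is Qs = 5p - 310.
Clearing the new market: 1214 - 4p = 5p - 310, so p = 508/3 ≈ 169.3333 and Q = 1610/3 ≈ 536.6667.
%Δp = (169.3333 − 145) / 145 × 100 = +16.78%.

+16.78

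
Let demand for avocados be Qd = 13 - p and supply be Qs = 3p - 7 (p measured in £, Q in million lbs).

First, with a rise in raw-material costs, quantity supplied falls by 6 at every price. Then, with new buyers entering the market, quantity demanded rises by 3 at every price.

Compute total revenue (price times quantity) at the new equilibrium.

Before the shock: 13 - p = 3p - 7 ⇒ 20 = 4p ⇒ p = 5, Q = 8.
With the change applied: demand Qd = 16 - p, supply Qs = 3p - 13.
Clearing the new market: 16 - p = 3p - 13, so p = 7.25 and Q = 8.75.
New expenditure = 7.25 × 8.75 = 63.4375.

63.4375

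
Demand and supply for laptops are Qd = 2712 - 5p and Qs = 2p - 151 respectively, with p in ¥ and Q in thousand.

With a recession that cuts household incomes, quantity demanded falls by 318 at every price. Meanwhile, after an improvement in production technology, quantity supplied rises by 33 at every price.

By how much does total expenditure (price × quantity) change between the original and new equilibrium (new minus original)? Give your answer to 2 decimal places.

-57591.24

Solve the original market: 2712 - 5p = 2p - 151, hence p = 409 and Q = 667.
The new curves are Qd = 2394 - 5p (demand) and Qs = 2p - 118 (supply).
Setting them equal: 2394 - 5p = 2p - 118 → 2512 = 7p, so p = 2512/7 ≈ 358.8571 and Q = 4198/7 ≈ 599.7143.
Expenditure moves from 409×667 = 272803 to 358.8571×599.7143 = 215211.7551; change = -57591.24.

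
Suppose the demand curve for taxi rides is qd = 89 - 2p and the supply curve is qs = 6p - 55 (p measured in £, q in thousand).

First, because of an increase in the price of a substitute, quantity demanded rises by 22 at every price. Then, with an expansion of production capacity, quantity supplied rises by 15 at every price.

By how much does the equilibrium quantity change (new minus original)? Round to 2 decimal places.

Initially, 89 - 2p = 6p - 55, so 144 = 8p and p = 18, q = 53.
The new curves are qd = 111 - 2p (demand) and qs = 6p - 40 (supply).
New equilibrium: 111 - 2p = 6p - 40 ⇒ 151 = 8p ⇒ p = 18.875, q = 73.25.
Δq = 73.25 − 53 = +20.25.

+20.25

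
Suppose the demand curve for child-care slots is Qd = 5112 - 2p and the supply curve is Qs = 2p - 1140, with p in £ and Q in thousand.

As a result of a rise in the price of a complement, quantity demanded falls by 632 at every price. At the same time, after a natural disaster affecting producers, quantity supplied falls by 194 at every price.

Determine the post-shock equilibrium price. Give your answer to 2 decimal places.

1453.50

Solve the original market: 5112 - 2p = 2p - 1140, hence p = 1563 and Q = 1986.
With the change applied: demand Qd = 4480 - 2p, supply Qs = 2p - 1334.
Clearing the new market: 4480 - 2p = 2p - 1334, so p = 1453.5 and Q = 1573.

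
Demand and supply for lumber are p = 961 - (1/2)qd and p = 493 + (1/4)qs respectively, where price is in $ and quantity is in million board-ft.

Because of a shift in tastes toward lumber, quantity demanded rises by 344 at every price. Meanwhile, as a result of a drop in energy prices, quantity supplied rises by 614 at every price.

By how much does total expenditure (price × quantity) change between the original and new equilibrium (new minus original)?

Original equilibrium: 1922 - 2p = 4p - 1972 gives 3894 = 6p, so p = 649 and q = 624.
The new curves are qd = 2266 - 2p (demand) and qs = 4p - 1358 (supply).
New equilibrium: 2266 - 2p = 4p - 1358 ⇒ 3624 = 6p ⇒ p = 604, q = 1058.
Expenditure moves from 649×624 = 404976 to 604×1058 = 639032; change = +234056.

+234056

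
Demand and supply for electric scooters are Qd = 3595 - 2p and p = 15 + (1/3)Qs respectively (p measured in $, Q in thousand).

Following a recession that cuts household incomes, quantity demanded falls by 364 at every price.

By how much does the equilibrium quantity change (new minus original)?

-218.4

Initially, 3595 - 2p = 3p - 45, so 3640 = 5p and p = 728, Q = 2139.
With the change applied: demand Qd = 3231 - 2p, supply Qs = 3p - 45.
New equilibrium: 3231 - 2p = 3p - 45 ⇒ 3276 = 5p ⇒ p = 655.2, Q = 1920.6.
ΔQ = 1920.6 − 2139 = -218.4.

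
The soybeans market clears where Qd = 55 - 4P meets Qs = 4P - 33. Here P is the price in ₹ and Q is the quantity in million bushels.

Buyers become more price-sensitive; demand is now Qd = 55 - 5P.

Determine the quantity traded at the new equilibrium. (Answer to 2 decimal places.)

Before the shock: 55 - 4P = 4P - 33 ⇒ 88 = 8P ⇒ P = 11, Q = 11.
After the shift, demand is Qd = 55 - 5P and supply is Qs = 4P - 33.
Clearing the new market: 55 - 5P = 4P - 33, so P = 88/9 ≈ 9.7778 and Q = 55/9 ≈ 6.1111.

6.11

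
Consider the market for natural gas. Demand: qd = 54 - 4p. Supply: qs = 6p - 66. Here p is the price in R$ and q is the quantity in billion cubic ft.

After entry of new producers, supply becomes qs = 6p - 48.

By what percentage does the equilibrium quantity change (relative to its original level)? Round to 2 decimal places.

+120.00

Solve the original market: 54 - 4p = 6p - 66, hence p = 12 and q = 6.
The new curves are qd = 54 - 4p (demand) and qs = 6p - 48 (supply).
Equate the new curves: 54 - 4p = 6p - 48, giving 102 = 10p, p = 10.2, q = 13.2.
%Δq = (13.2 − 6) / 6 × 100 = +120.00%.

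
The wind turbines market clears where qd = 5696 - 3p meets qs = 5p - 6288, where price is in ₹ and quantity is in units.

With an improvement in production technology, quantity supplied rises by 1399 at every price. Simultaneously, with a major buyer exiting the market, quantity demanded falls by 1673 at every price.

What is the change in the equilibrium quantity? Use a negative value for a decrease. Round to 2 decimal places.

Original equilibrium: 5696 - 3p = 5p - 6288 gives 11984 = 8p, so p = 1498 and q = 1202.
The new curves are qd = 4023 - 3p (demand) and qs = 5p - 4889 (supply).
Clearing the new market: 4023 - 3p = 5p - 4889, so p = 1114 and q = 681.
Δq = 681 − 1202 = -521.00.

-521.00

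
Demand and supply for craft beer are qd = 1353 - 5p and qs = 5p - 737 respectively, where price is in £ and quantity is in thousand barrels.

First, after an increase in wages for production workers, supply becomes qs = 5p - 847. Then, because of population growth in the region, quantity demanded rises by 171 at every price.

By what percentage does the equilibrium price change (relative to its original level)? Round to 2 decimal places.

+13.44

Solve the original market: 1353 - 5p = 5p - 737, hence p = 209 and q = 308.
With the change applied: demand qd = 1524 - 5p, supply qs = 5p - 847.
Clearing the new market: 1524 - 5p = 5p - 847, so p = 237.1 and q = 338.5.
%Δp = (237.1 − 209) / 209 × 100 = +13.44%.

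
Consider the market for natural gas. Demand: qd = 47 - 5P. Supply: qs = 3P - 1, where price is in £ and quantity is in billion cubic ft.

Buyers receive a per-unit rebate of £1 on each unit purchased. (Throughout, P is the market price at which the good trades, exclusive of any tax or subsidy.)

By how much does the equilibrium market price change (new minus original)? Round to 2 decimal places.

Before the shock: 47 - 5P = 3P - 1 ⇒ 48 = 8P ⇒ P = 6, q = 17.
Since buyers' out-of-pocket price is the market price minus the rebate, the effective demand curve becomes qd = 52 - 5P.
Setting them equal: 52 - 5P = 3P - 1 → 53 = 8P, so P = 6.625 and q = 18.875.
ΔP = 6.625 − 6 = +0.63.

+0.63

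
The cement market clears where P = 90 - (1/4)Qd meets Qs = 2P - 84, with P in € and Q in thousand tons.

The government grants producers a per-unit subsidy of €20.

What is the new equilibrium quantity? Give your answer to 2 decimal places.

90.67

Original equilibrium: 360 - 4P = 2P - 84 gives 444 = 6P, so P = 74 and Q = 64.
Since sellers receive the price plus the subsidy, the effective supply curve becomes Qs = 2P - 44.
Clearing the new market: 360 - 4P = 2P - 44, so P = 202/3 ≈ 67.3333 and Q = 272/3 ≈ 90.6667.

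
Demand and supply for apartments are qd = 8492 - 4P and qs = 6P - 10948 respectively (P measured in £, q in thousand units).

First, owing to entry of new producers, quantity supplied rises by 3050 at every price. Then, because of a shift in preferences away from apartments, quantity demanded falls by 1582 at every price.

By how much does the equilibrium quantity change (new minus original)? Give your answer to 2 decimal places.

+270.80

Before the shock: 8492 - 4P = 6P - 10948 ⇒ 19440 = 10P ⇒ P = 1944, q = 716.
The new curves are qd = 6910 - 4P (demand) and qs = 6P - 7898 (supply).
Clearing the new market: 6910 - 4P = 6P - 7898, so P = 1480.8 and q = 986.8.
Δq = 986.8 − 716 = +270.80.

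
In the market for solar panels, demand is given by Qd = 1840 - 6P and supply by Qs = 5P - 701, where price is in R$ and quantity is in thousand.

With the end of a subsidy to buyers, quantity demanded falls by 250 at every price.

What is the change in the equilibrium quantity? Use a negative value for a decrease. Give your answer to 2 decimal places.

-113.64

Before the shock: 1840 - 6P = 5P - 701 ⇒ 2541 = 11P ⇒ P = 231, Q = 454.
With the change applied: demand Qd = 1590 - 6P, supply Qs = 5P - 701.
Setting them equal: 1590 - 6P = 5P - 701 → 2291 = 11P, so P = 2291/11 ≈ 208.2727 and Q = 3744/11 ≈ 340.3636.
ΔQ = 340.3636 − 454 = -113.64.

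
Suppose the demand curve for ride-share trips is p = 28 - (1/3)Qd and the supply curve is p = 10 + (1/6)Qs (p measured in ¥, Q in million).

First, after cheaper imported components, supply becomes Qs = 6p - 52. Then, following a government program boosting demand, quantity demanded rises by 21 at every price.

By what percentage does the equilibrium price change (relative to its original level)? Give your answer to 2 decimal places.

+9.03

Before the shock: 84 - 3p = 6p - 60 ⇒ 144 = 9p ⇒ p = 16, Q = 36.
The new curves are Qd = 105 - 3p (demand) and Qs = 6p - 52 (supply).
Setting them equal: 105 - 3p = 6p - 52 → 157 = 9p, so p = 157/9 ≈ 17.4444 and Q = 158/3 ≈ 52.6667.
%Δp = (17.4444 − 16) / 16 × 100 = +9.03%.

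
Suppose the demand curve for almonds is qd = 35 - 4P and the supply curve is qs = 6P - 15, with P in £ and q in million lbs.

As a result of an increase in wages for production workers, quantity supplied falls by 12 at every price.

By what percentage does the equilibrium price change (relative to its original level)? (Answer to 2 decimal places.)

Original equilibrium: 35 - 4P = 6P - 15 gives 50 = 10P, so P = 5 and q = 15.
The shock moves the curves to qd = 35 - 4P and qs = 6P - 27.
Clearing the new market: 35 - 4P = 6P - 27, so P = 6.2 and q = 10.2.
%ΔP = (6.2 − 5) / 5 × 100 = +24.00%.

+24.00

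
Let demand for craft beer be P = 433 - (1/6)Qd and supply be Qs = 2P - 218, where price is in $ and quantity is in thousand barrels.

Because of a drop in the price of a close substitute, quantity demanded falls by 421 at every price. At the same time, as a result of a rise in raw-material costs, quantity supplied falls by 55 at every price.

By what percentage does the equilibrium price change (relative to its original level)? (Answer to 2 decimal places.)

Initially, 2598 - 6P = 2P - 218, so 2816 = 8P and P = 352, Q = 486.
The new curves are Qd = 2177 - 6P (demand) and Qs = 2P - 273 (supply).
Equate the new curves: 2177 - 6P = 2P - 273, giving 2450 = 8P, P = 306.25, Q = 339.5.
%ΔP = (306.25 − 352) / 352 × 100 = -13.00%.

-13.00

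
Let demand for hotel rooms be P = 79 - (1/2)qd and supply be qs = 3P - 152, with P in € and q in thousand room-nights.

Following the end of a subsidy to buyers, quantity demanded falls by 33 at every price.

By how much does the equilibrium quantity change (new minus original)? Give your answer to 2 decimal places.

Original equilibrium: 158 - 2P = 3P - 152 gives 310 = 5P, so P = 62 and q = 34.
The shock moves the curves to qd = 125 - 2P and qs = 3P - 152.
Setting them equal: 125 - 2P = 3P - 152 → 277 = 5P, so P = 55.4 and q = 14.2.
Δq = 14.2 − 34 = -19.80.

-19.80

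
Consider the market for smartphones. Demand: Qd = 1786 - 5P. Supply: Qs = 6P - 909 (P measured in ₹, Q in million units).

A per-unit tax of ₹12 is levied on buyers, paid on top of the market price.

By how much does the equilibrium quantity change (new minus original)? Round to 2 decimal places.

-32.73

Original equilibrium: 1786 - 5P = 6P - 909 gives 2695 = 11P, so P = 245 and Q = 561.
Since buyers pay the price plus the tax, the effective demand curve becomes Qd = 1726 - 5P.
New equilibrium: 1726 - 5P = 6P - 909 ⇒ 2635 = 11P ⇒ P = 2635/11 ≈ 239.5455, Q = 5811/11 ≈ 528.2727.
ΔQ = 528.2727 − 561 = -32.73.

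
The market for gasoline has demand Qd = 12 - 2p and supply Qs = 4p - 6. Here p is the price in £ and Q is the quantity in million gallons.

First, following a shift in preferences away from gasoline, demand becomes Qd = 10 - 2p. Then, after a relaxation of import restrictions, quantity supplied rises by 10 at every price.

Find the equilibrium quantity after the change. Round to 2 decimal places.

Before the shock: 12 - 2p = 4p - 6 ⇒ 18 = 6p ⇒ p = 3, Q = 6.
The shock moves the curves to Qd = 10 - 2p and Qs = 4p + 4.
New equilibrium: 10 - 2p = 4p + 4 ⇒ 6 = 6p ⇒ p = 1, Q = 8.

8.00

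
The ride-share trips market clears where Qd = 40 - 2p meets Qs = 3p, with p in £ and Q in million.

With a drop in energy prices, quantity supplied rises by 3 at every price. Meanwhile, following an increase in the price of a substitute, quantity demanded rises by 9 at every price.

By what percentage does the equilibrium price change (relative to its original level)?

+15

Initially, 40 - 2p = 3p, so 40 = 5p and p = 8, Q = 24.
With the change applied: demand Qd = 49 - 2p, supply Qs = 3p + 3.
Setting them equal: 49 - 2p = 3p + 3 → 46 = 5p, so p = 9.2 and Q = 30.6.
%Δp = (9.2 − 8) / 8 × 100 = +15%.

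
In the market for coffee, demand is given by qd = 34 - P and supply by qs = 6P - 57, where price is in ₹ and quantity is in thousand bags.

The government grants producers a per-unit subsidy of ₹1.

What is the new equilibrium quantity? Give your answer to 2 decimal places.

21.86

Original equilibrium: 34 - P = 6P - 57 gives 91 = 7P, so P = 13 and q = 21.
Since sellers receive the price plus the subsidy, the effective supply curve becomes qs = 6P - 51.
New equilibrium: 34 - P = 6P - 51 ⇒ 85 = 7P ⇒ P = 85/7 ≈ 12.1429, q = 153/7 ≈ 21.8571.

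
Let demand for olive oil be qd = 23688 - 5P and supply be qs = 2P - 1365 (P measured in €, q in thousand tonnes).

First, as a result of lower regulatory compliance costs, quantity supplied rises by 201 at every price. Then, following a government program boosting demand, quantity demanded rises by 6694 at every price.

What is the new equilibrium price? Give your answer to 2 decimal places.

4506.57

Initially, 23688 - 5P = 2P - 1365, so 25053 = 7P and P = 3579, q = 5793.
With the change applied: demand qd = 30382 - 5P, supply qs = 2P - 1164.
Clearing the new market: 30382 - 5P = 2P - 1164, so P = 31546/7 ≈ 4506.5714 and q = 54944/7 ≈ 7849.1429.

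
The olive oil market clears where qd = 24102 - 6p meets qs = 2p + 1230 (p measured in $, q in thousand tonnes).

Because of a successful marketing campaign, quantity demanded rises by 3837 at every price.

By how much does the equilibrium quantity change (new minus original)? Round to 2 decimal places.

Initially, 24102 - 6p = 2p + 1230, so 22872 = 8p and p = 2859, q = 6948.
The new curves are qd = 27939 - 6p (demand) and qs = 2p + 1230 (supply).
Clearing the new market: 27939 - 6p = 2p + 1230, so p = 3338.625 and q = 7907.25.
Δq = 7907.25 − 6948 = +959.25.

+959.25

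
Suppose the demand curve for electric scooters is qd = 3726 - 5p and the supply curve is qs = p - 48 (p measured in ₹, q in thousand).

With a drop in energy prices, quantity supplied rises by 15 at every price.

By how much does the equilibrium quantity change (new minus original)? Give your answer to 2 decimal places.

Original equilibrium: 3726 - 5p = p - 48 gives 3774 = 6p, so p = 629 and q = 581.
With the change applied: demand qd = 3726 - 5p, supply qs = p - 33.
Setting them equal: 3726 - 5p = p - 33 → 3759 = 6p, so p = 626.5 and q = 593.5.
Δq = 593.5 − 581 = +12.50.

+12.50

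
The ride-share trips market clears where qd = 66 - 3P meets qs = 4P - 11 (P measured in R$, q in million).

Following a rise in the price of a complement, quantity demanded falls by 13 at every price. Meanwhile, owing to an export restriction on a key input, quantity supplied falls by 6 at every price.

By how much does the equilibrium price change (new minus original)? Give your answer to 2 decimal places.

-1.00

Before the shock: 66 - 3P = 4P - 11 ⇒ 77 = 7P ⇒ P = 11, q = 33.
The shock moves the curves to qd = 53 - 3P and qs = 4P - 17.
New equilibrium: 53 - 3P = 4P - 17 ⇒ 70 = 7P ⇒ P = 10, q = 23.
ΔP = 10 − 11 = -1.00.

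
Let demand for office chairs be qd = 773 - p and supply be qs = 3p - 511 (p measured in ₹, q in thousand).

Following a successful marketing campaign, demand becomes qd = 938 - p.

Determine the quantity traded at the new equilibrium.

Solve the original market: 773 - p = 3p - 511, hence p = 321 and q = 452.
After the shift, demand is qd = 938 - p and supply is qs = 3p - 511.
Clearing the new market: 938 - p = 3p - 511, so p = 362.25 and q = 575.75.

575.75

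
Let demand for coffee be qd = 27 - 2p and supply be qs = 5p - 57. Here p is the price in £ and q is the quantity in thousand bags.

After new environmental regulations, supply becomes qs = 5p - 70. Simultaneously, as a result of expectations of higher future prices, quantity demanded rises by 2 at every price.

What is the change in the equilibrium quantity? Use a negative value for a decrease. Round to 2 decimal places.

Original equilibrium: 27 - 2p = 5p - 57 gives 84 = 7p, so p = 12 and q = 3.
After the shift, demand is qd = 29 - 2p and supply is qs = 5p - 70.
Setting them equal: 29 - 2p = 5p - 70 → 99 = 7p, so p = 99/7 ≈ 14.1429 and q = 5/7 ≈ 0.7143.
Δq = 0.7143 − 3 = -2.29.

-2.29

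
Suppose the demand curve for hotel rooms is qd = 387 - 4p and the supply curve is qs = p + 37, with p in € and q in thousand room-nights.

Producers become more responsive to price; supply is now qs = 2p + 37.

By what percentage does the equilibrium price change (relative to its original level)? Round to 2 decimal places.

-16.67

Solve the original market: 387 - 4p = p + 37, hence p = 70 and q = 107.
With the change applied: demand qd = 387 - 4p, supply qs = 2p + 37.
Equate the new curves: 387 - 4p = 2p + 37, giving 350 = 6p, p = 175/3 ≈ 58.3333, q = 461/3 ≈ 153.6667.
%Δp = (58.3333 − 70) / 70 × 100 = -16.67%.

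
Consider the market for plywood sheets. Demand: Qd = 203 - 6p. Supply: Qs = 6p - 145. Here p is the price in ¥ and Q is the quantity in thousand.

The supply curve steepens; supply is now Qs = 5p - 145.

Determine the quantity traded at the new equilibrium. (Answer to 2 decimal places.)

13.18

Before the shock: 203 - 6p = 6p - 145 ⇒ 348 = 12p ⇒ p = 29, Q = 29.
With the change applied: demand Qd = 203 - 6p, supply Qs = 5p - 145.
Equate the new curves: 203 - 6p = 5p - 145, giving 348 = 11p, p = 348/11 ≈ 31.6364, Q = 145/11 ≈ 13.1818.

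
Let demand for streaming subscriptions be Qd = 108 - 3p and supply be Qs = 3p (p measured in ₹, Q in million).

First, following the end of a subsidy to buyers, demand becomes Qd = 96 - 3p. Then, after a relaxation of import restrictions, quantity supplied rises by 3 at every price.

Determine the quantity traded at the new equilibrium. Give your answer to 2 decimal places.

49.50

Before the shock: 108 - 3p = 3p ⇒ 108 = 6p ⇒ p = 18, Q = 54.
After the shift, demand is Qd = 96 - 3p and supply is Qs = 3p + 3.
Setting them equal: 96 - 3p = 3p + 3 → 93 = 6p, so p = 15.5 and Q = 49.5.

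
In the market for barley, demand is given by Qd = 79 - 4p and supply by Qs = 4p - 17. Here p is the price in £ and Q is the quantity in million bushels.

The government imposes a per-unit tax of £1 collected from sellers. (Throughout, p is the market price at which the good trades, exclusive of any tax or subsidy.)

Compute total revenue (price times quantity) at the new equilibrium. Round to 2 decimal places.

362.50

Before the shock: 79 - 4p = 4p - 17 ⇒ 96 = 8p ⇒ p = 12, Q = 31.
Since sellers keep the price net of the tax, the effective supply curve becomes Qs = 4p - 21.
Setting them equal: 79 - 4p = 4p - 21 → 100 = 8p, so p = 12.5 and Q = 29.
New expenditure = 12.5 × 29 = 362.50.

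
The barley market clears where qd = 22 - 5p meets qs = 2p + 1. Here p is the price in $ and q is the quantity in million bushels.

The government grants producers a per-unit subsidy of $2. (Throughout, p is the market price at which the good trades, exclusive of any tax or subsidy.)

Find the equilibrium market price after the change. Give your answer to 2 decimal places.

Solve the original market: 22 - 5p = 2p + 1, hence p = 3 and q = 7.
Since sellers receive the price plus the subsidy, the effective supply curve becomes qs = 2p + 5.
Setting them equal: 22 - 5p = 2p + 5 → 17 = 7p, so p = 17/7 ≈ 2.4286 and q = 69/7 ≈ 9.8571.

2.43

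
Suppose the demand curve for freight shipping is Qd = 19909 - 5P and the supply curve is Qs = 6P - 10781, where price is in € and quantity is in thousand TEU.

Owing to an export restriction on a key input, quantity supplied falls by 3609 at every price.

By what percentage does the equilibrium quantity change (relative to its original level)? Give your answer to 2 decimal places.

Before the shock: 19909 - 5P = 6P - 10781 ⇒ 30690 = 11P ⇒ P = 2790, Q = 5959.
After the shift, demand is Qd = 19909 - 5P and supply is Qs = 6P - 14390.
Setting them equal: 19909 - 5P = 6P - 14390 → 34299 = 11P, so P = 34299/11 ≈ 3118.0909 and Q = 47504/11 ≈ 4318.5455.
%ΔQ = (4318.5455 − 5959) / 5959 × 100 = -27.53%.

-27.53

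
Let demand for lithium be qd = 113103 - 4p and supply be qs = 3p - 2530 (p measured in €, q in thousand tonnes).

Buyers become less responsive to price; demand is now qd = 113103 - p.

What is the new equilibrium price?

Original equilibrium: 113103 - 4p = 3p - 2530 gives 115633 = 7p, so p = 16519 and q = 47027.
With the change applied: demand qd = 113103 - p, supply qs = 3p - 2530.
Setting them equal: 113103 - p = 3p - 2530 → 115633 = 4p, so p = 28908.25 and q = 84194.75.

28908.25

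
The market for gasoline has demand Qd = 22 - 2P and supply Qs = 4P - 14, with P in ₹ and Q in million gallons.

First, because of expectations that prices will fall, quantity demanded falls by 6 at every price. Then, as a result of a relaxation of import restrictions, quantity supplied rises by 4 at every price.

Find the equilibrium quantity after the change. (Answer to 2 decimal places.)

Original equilibrium: 22 - 2P = 4P - 14 gives 36 = 6P, so P = 6 and Q = 10.
The new curves are Qd = 16 - 2P (demand) and Qs = 4P - 10 (supply).
Equate the new curves: 16 - 2P = 4P - 10, giving 26 = 6P, P = 13/3 ≈ 4.3333, Q = 22/3 ≈ 7.3333.

7.33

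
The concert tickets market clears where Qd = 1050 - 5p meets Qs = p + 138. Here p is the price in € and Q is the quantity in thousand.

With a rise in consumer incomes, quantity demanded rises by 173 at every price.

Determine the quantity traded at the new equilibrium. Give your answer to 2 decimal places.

318.83

Original equilibrium: 1050 - 5p = p + 138 gives 912 = 6p, so p = 152 and Q = 290.
The shock moves the curves to Qd = 1223 - 5p and Qs = p + 138.
New equilibrium: 1223 - 5p = p + 138 ⇒ 1085 = 6p ⇒ p = 1085/6 ≈ 180.8333, Q = 1913/6 ≈ 318.8333.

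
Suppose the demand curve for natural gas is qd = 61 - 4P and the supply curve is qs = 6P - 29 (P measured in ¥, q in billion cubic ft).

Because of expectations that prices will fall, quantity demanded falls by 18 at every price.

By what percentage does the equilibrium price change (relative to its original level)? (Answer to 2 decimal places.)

Before the shock: 61 - 4P = 6P - 29 ⇒ 90 = 10P ⇒ P = 9, q = 25.
With the change applied: demand qd = 43 - 4P, supply qs = 6P - 29.
Setting them equal: 43 - 4P = 6P - 29 → 72 = 10P, so P = 7.2 and q = 14.2.
%ΔP = (7.2 − 9) / 9 × 100 = -20.00%.

-20.00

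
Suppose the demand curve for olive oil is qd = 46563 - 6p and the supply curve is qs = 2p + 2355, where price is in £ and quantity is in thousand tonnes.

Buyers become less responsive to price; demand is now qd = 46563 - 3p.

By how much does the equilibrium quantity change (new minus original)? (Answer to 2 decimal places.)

Solve the original market: 46563 - 6p = 2p + 2355, hence p = 5526 and q = 13407.
With the change applied: demand qd = 46563 - 3p, supply qs = 2p + 2355.
Equate the new curves: 46563 - 3p = 2p + 2355, giving 44208 = 5p, p = 8841.6, q = 20038.2.
Δq = 20038.2 − 13407 = +6631.20.

+6631.20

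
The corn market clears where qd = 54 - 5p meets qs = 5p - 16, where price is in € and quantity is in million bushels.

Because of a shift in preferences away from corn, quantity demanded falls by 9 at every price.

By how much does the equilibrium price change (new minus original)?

-0.9

Before the shock: 54 - 5p = 5p - 16 ⇒ 70 = 10p ⇒ p = 7, q = 19.
After the shift, demand is qd = 45 - 5p and supply is qs = 5p - 16.
Setting them equal: 45 - 5p = 5p - 16 → 61 = 10p, so p = 6.1 and q = 14.5.
Δp = 6.1 − 7 = -0.9.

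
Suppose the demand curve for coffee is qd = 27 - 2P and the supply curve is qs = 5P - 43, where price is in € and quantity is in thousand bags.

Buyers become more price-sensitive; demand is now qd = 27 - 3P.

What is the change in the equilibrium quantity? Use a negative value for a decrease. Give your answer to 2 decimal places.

-6.25

Initially, 27 - 2P = 5P - 43, so 70 = 7P and P = 10, q = 7.
With the change applied: demand qd = 27 - 3P, supply qs = 5P - 43.
New equilibrium: 27 - 3P = 5P - 43 ⇒ 70 = 8P ⇒ P = 8.75, q = 0.75.
Δq = 0.75 − 7 = -6.25.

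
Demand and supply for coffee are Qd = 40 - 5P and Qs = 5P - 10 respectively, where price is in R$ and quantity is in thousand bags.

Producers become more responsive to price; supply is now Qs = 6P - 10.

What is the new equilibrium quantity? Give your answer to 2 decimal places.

Before the shock: 40 - 5P = 5P - 10 ⇒ 50 = 10P ⇒ P = 5, Q = 15.
The new curves are Qd = 40 - 5P (demand) and Qs = 6P - 10 (supply).
Setting them equal: 40 - 5P = 6P - 10 → 50 = 11P, so P = 50/11 ≈ 4.5455 and Q = 190/11 ≈ 17.2727.

17.27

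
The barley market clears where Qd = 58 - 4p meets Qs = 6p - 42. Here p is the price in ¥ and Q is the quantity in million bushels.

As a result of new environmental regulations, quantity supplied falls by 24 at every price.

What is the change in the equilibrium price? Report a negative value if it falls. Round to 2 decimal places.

+2.40

Solve the original market: 58 - 4p = 6p - 42, hence p = 10 and Q = 18.
After the shift, demand is Qd = 58 - 4p and supply is Qs = 6p - 66.
Clearing the new market: 58 - 4p = 6p - 66, so p = 12.4 and Q = 8.4.
Δp = 12.4 − 10 = +2.40.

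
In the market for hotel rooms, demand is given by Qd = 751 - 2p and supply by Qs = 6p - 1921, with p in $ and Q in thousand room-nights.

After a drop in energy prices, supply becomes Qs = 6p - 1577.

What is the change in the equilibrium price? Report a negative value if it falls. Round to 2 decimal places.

-43.00

Initially, 751 - 2p = 6p - 1921, so 2672 = 8p and p = 334, Q = 83.
The shock moves the curves to Qd = 751 - 2p and Qs = 6p - 1577.
Setting them equal: 751 - 2p = 6p - 1577 → 2328 = 8p, so p = 291 and Q = 169.
Δp = 291 − 334 = -43.00.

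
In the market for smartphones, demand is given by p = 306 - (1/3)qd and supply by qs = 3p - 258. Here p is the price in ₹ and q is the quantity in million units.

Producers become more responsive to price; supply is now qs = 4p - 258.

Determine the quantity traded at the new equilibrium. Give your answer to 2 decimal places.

Before the shock: 918 - 3p = 3p - 258 ⇒ 1176 = 6p ⇒ p = 196, q = 330.
The new curves are qd = 918 - 3p (demand) and qs = 4p - 258 (supply).
New equilibrium: 918 - 3p = 4p - 258 ⇒ 1176 = 7p ⇒ p = 168, q = 414.

414.00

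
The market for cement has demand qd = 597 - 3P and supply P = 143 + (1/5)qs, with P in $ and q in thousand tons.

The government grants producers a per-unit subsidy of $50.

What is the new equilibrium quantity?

Solve the original market: 597 - 3P = 5P - 715, hence P = 164 and q = 105.
Since sellers receive the price plus the subsidy, the effective supply curve becomes qs = 5P - 465.
Equate the new curves: 597 - 3P = 5P - 465, giving 1062 = 8P, P = 132.75, q = 198.75.

198.75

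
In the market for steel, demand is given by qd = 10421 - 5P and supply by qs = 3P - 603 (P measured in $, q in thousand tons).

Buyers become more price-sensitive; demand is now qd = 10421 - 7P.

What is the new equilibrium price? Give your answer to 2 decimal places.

Solve the original market: 10421 - 5P = 3P - 603, hence P = 1378 and q = 3531.
The new curves are qd = 10421 - 7P (demand) and qs = 3P - 603 (supply).
Equate the new curves: 10421 - 7P = 3P - 603, giving 11024 = 10P, P = 1102.4, q = 2704.2.

1102.40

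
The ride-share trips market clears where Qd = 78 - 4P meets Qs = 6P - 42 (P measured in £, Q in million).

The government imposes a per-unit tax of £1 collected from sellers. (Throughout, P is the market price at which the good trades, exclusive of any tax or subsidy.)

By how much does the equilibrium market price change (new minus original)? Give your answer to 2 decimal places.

Before the shock: 78 - 4P = 6P - 42 ⇒ 120 = 10P ⇒ P = 12, Q = 30.
Since sellers keep the price net of the tax, the effective supply curve becomes Qs = 6P - 48.
Setting them equal: 78 - 4P = 6P - 48 → 126 = 10P, so P = 12.6 and Q = 27.6.
ΔP = 12.6 − 12 = +0.60.

+0.60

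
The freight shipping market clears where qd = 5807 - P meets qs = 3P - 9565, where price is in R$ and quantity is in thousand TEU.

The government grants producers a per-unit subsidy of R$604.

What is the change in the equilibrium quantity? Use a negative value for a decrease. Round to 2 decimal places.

Before the shock: 5807 - P = 3P - 9565 ⇒ 15372 = 4P ⇒ P = 3843, q = 1964.
Since sellers receive the price plus the subsidy, the effective supply curve becomes qs = 3P - 7753.
Equate the new curves: 5807 - P = 3P - 7753, giving 13560 = 4P, P = 3390, q = 2417.
Δq = 2417 − 1964 = +453.00.

+453.00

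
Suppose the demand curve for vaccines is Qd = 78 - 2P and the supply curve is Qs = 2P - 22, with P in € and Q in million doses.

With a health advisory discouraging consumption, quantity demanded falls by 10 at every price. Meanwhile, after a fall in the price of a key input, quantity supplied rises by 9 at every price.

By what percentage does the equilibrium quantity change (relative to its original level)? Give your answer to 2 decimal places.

Solve the original market: 78 - 2P = 2P - 22, hence P = 25 and Q = 28.
The new curves are Qd = 68 - 2P (demand) and Qs = 2P - 13 (supply).
New equilibrium: 68 - 2P = 2P - 13 ⇒ 81 = 4P ⇒ P = 20.25, Q = 27.5.
%ΔQ = (27.5 − 28) / 28 × 100 = -1.79%.

-1.79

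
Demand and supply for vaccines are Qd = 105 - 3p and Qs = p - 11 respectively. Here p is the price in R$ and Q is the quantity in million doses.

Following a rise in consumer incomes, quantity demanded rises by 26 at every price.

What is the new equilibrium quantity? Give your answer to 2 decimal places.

Original equilibrium: 105 - 3p = p - 11 gives 116 = 4p, so p = 29 and Q = 18.
After the shift, demand is Qd = 131 - 3p and supply is Qs = p - 11.
New equilibrium: 131 - 3p = p - 11 ⇒ 142 = 4p ⇒ p = 35.5, Q = 24.5.

24.50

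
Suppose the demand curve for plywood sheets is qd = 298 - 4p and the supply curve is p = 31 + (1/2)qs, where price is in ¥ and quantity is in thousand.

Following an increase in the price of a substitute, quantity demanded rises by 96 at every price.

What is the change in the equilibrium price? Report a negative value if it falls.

+16

Initially, 298 - 4p = 2p - 62, so 360 = 6p and p = 60, q = 58.
The shock moves the curves to qd = 394 - 4p and qs = 2p - 62.
Setting them equal: 394 - 4p = 2p - 62 → 456 = 6p, so p = 76 and q = 90.
Δp = 76 − 60 = +16.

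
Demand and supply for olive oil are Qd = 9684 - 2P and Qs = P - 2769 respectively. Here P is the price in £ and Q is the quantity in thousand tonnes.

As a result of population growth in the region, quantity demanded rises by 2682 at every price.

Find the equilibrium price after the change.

5045

Solve the original market: 9684 - 2P = P - 2769, hence P = 4151 and Q = 1382.
The new curves are Qd = 12366 - 2P (demand) and Qs = P - 2769 (supply).
Clearing the new market: 12366 - 2P = P - 2769, so P = 5045 and Q = 2276.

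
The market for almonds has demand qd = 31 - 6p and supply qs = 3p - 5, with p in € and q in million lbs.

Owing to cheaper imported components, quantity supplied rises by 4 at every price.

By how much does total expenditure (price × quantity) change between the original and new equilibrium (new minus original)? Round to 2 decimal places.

+6.37

Original equilibrium: 31 - 6p = 3p - 5 gives 36 = 9p, so p = 4 and q = 7.
The shock moves the curves to qd = 31 - 6p and qs = 3p - 1.
Equate the new curves: 31 - 6p = 3p - 1, giving 32 = 9p, p = 32/9 ≈ 3.5556, q = 29/3 ≈ 9.6667.
Expenditure moves from 4×7 = 28 to 3.5556×9.6667 = 34.3704; change = +6.37.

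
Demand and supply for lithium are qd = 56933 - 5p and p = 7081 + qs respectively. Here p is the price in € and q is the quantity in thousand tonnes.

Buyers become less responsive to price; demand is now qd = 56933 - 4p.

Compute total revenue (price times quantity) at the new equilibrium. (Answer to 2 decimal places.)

Before the shock: 56933 - 5p = p - 7081 ⇒ 64014 = 6p ⇒ p = 10669, q = 3588.
The new curves are qd = 56933 - 4p (demand) and qs = p - 7081 (supply).
Equate the new curves: 56933 - 4p = p - 7081, giving 64014 = 5p, p = 12802.8, q = 5721.8.
New expenditure = 12802.8 × 5721.8 = 73255061.04.

73255061.04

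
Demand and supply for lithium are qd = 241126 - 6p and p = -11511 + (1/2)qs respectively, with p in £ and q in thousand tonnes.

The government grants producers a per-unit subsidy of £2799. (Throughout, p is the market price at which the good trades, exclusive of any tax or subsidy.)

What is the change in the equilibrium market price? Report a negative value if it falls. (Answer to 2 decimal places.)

-699.75

Solve the original market: 241126 - 6p = 2p + 23022, hence p = 27263 and q = 77548.
Since sellers receive the price plus the subsidy, the effective supply curve becomes qs = 2p + 28620.
Setting them equal: 241126 - 6p = 2p + 28620 → 212506 = 8p, so p = 26563.25 and q = 81746.5.
Δp = 26563.25 − 27263 = -699.75.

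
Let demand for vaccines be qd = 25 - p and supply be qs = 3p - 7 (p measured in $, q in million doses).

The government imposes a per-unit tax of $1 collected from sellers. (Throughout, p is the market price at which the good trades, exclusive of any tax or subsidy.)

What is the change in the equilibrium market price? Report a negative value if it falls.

Initially, 25 - p = 3p - 7, so 32 = 4p and p = 8, q = 17.
Since sellers keep the price net of the tax, the effective supply curve becomes qs = 3p - 10.
Equate the new curves: 25 - p = 3p - 10, giving 35 = 4p, p = 8.75, q = 16.25.
Δp = 8.75 − 8 = +0.75.

+0.75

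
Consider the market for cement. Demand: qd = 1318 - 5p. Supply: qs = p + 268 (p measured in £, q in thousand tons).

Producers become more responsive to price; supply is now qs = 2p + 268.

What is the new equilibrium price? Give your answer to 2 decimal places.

Before the shock: 1318 - 5p = p + 268 ⇒ 1050 = 6p ⇒ p = 175, q = 443.
After the shift, demand is qd = 1318 - 5p and supply is qs = 2p + 268.
Clearing the new market: 1318 - 5p = 2p + 268, so p = 150 and q = 568.

150.00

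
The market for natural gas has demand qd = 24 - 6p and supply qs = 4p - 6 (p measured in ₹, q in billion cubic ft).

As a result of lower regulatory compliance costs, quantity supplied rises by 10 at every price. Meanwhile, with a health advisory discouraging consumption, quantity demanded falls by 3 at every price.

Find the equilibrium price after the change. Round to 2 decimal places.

1.70

Original equilibrium: 24 - 6p = 4p - 6 gives 30 = 10p, so p = 3 and q = 6.
The shock moves the curves to qd = 21 - 6p and qs = 4p + 4.
Setting them equal: 21 - 6p = 4p + 4 → 17 = 10p, so p = 1.7 and q = 10.8.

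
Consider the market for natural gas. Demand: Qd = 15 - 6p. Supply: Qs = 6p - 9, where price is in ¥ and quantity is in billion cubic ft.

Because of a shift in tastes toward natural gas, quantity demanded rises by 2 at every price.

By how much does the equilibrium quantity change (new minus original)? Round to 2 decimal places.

+1.00

Solve the original market: 15 - 6p = 6p - 9, hence p = 2 and Q = 3.
The new curves are Qd = 17 - 6p (demand) and Qs = 6p - 9 (supply).
Setting them equal: 17 - 6p = 6p - 9 → 26 = 12p, so p = 13/6 ≈ 2.1667 and Q = 4.
ΔQ = 4 − 3 = +1.00.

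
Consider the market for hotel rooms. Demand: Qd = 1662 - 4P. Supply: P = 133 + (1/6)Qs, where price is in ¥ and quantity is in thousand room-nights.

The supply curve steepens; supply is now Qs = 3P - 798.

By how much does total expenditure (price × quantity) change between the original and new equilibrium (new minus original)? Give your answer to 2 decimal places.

-76721.88

Before the shock: 1662 - 4P = 6P - 798 ⇒ 2460 = 10P ⇒ P = 246, Q = 678.
After the shift, demand is Qd = 1662 - 4P and supply is Qs = 3P - 798.
Setting them equal: 1662 - 4P = 3P - 798 → 2460 = 7P, so P = 2460/7 ≈ 351.4286 and Q = 1794/7 ≈ 256.2857.
Expenditure moves from 246×678 = 166788 to 351.4286×256.2857 = 90066.1224; change = -76721.88.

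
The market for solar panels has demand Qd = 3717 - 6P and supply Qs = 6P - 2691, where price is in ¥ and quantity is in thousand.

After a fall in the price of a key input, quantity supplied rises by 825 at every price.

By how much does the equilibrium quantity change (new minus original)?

+412.5

Before the shock: 3717 - 6P = 6P - 2691 ⇒ 6408 = 12P ⇒ P = 534, Q = 513.
The new curves are Qd = 3717 - 6P (demand) and Qs = 6P - 1866 (supply).
Equate the new curves: 3717 - 6P = 6P - 1866, giving 5583 = 12P, P = 465.25, Q = 925.5.
ΔQ = 925.5 − 513 = +412.5.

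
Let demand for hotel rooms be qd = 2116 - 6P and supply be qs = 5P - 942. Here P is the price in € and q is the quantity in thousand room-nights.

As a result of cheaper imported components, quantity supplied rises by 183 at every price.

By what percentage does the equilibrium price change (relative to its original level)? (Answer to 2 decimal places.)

Original equilibrium: 2116 - 6P = 5P - 942 gives 3058 = 11P, so P = 278 and q = 448.
The shock moves the curves to qd = 2116 - 6P and qs = 5P - 759.
Clearing the new market: 2116 - 6P = 5P - 759, so P = 2875/11 ≈ 261.3636 and q = 6026/11 ≈ 547.8182.
%ΔP = (261.3636 − 278) / 278 × 100 = -5.98%.

-5.98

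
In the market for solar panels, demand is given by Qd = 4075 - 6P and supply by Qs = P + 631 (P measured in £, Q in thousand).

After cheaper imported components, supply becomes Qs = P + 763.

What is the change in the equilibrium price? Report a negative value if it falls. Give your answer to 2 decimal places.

-18.86

Before the shock: 4075 - 6P = P + 631 ⇒ 3444 = 7P ⇒ P = 492, Q = 1123.
After the shift, demand is Qd = 4075 - 6P and supply is Qs = P + 763.
Setting them equal: 4075 - 6P = P + 763 → 3312 = 7P, so P = 3312/7 ≈ 473.1429 and Q = 8653/7 ≈ 1236.1429.
ΔP = 473.1429 − 492 = -18.86.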